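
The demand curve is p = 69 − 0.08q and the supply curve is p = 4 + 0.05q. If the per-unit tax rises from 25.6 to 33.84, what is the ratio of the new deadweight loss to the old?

Competitive equilibrium: 69 − 0.08q = 4 + 0.05q → q* = 500, p* = 29.
For a per-unit tax t: Δq = t/0.13, so DWL = ½·t·(t/0.13) = t²/0.26.
At t = 25.6: DWL = 2520.615. At t = 33.84: DWL = 4404.406.
Ratio = (33.84/25.6)² = 1.747.

1.747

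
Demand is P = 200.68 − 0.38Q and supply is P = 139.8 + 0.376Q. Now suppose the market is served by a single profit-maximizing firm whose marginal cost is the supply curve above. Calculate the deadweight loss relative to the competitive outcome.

274.29

Competitive equilibrium: 200.68 − 0.38Q = 139.8 + 0.376Q → Q* = 80.5291, P* = 170.0789.
Marginal revenue: MR = 200.68 − 0.76Q. Set MR = MC: 200.68 − 0.76Q = 139.8 + 0.376Q → Q_m = 53.5915.
Price P_m = 200.68 − 0.38·53.5915 = 180.3152; MC(Q_m) = 139.8 + 0.376·53.5915 = 159.9504.
Competitive Q* = 80.5291, so ΔQ = 26.9376; wedge = 180.3152 − 159.9504 = 20.3648.
The triangle = ½ × 26.9376 × 20.3648 = 274.29.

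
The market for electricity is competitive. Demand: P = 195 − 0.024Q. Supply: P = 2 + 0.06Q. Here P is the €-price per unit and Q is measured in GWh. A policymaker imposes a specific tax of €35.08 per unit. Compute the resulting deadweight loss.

Competitive equilibrium: 195 − 0.024Q = 2 + 0.06Q → Q* = 2297.619, P* = 139.8571.
With the tax, the buyer price exceeds the seller price by 35.08: (195 − 0.024Q) − (2 + 0.06Q) = 35.08 → Q' = 1880.
ΔQ = 2297.619 − 1880 = 417.619; the wedge equals the tax, 35.08.
The triangle = ½ × 417.619 × 35.08 = €7325.04.

€7325.04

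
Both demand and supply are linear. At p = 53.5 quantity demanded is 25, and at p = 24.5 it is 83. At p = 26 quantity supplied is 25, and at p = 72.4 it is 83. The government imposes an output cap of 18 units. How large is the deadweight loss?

515.22

Demand slope = (24.5 − 53.5)/(83 − 25) = −0.5, so p = 66 − 0.5q.
Supply slope = (72.4 − 26)/(83 − 25) = 0.8, so p = 6 + 0.8q.
Competitive equilibrium: 66 − 0.5q = 6 + 0.8q → q* = 46.15385, p* = 42.92308.
At q = 18: demand price = 66 − 0.5·18 = 57; supply price = 6 + 0.8·18 = 20.4.
Δq = 46.15385 − 18 = 28.15385; wedge = 57 − 20.4 = 36.6.
The triangle = ½ × 28.15385 × 36.6 = 515.22.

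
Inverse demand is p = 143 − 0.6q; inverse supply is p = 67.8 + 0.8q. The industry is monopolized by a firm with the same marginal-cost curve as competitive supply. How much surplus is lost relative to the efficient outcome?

Competitive equilibrium: 143 − 0.6q = 67.8 + 0.8q → q* = 53.7143, p* = 110.7714.
Marginal revenue: MR = 143 − 1.2q. Set MR = MC: 143 − 1.2q = 67.8 + 0.8q → q_m = 37.6.
Price p_m = 143 − 0.6·37.6 = 120.44; MC(q_m) = 67.8 + 0.8·37.6 = 97.88.
Competitive q* = 53.7143, so Δq = 16.1143; wedge = 120.44 − 97.88 = 22.56.
The triangle = ½ × 16.1143 × 22.56 = 181.77.

181.77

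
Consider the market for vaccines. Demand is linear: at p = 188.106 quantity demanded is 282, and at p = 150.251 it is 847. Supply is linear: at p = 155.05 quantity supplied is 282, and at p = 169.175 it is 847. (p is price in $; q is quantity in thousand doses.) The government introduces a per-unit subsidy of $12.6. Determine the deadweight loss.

$862.83 thousand

Demand slope = (150.251 − 188.106)/(847 − 282) = −0.067, so p = 207 − 0.067q.
Supply slope = (169.175 − 155.05)/(847 − 282) = 0.025, so p = 148 + 0.025q.
Competitive equilibrium: 207 − 0.067q = 148 + 0.025q → q* = 641.3043, p* = 164.0326.
The subsidy lowers effective supply by 12.6: p = 135.4 + 0.025q.
New quantity: 207 − 0.067q = 135.4 + 0.025q → q' = 778.2609.
Overproduction Δq = 778.2609 − 641.3043 = 136.9566; wedge = subsidy = 12.6.
Deadweight loss = ½ × 136.9566 × 12.6 = $862.83 thousand.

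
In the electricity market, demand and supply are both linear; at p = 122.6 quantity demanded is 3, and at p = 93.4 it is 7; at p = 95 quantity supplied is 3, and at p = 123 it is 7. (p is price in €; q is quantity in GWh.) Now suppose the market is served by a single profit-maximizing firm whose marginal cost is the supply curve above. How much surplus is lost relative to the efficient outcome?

€19.85

Demand slope = (93.4 − 122.6)/(7 − 3) = −7.3, so p = 144.5 − 7.3q.
Supply slope = (123 − 95)/(7 − 3) = 7, so p = 74 + 7q.
Competitive equilibrium: 144.5 − 7.3q = 74 + 7q → q* = 4.9301, p* = 108.5105.
Marginal revenue: MR = 144.5 − 14.6q. Set MR = MC: 144.5 − 14.6q = 74 + 7q → q_m = 3.2639.
Price p_m = 144.5 − 7.3·3.2639 = 120.6735; MC(q_m) = 74 + 7·3.2639 = 96.8473.
Competitive q* = 4.9301, so Δq = 1.6662; wedge = 120.6735 − 96.8473 = 23.8262.
DWL = ½ × 1.6662 × 23.8262 = €19.85.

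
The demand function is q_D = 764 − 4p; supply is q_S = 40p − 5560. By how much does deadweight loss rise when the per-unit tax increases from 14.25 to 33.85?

In inverse form: demand p = 191 − 0.25q, supply p = 139 + 0.025q.
Competitive equilibrium: 191 − 0.25q = 139 + 0.025q → q* = 189.0909, p* = 143.7273.
For a per-unit tax t: Δq = t/0.275, so DWL = ½·t·(t/0.275) = t²/0.55.
At t = 14.25: DWL = 369.205. At t = 33.85: DWL = 2083.314.
Increase = 2083.314 − 369.205 = 1714.11.

1714.11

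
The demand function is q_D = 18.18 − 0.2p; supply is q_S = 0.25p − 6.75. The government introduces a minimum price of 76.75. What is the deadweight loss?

In inverse form: demand p = 90.9 − 5q, supply p = 27 + 4q.
Competitive equilibrium: 90.9 − 5q = 27 + 4q → q* = 7.1, p* = 55.4.
At the floor p = 76.75, quantity demanded = (90.9 − 76.75)/5 = 2.83.
Sellers' marginal cost at q' = 2.83: 27 + 4·2.83 = 38.32.
Δq = 7.1 − 2.83 = 4.27; wedge = 76.75 − 38.32 = 38.43.
DWL = ½ × 4.27 × 38.43 = 82.05.

82.05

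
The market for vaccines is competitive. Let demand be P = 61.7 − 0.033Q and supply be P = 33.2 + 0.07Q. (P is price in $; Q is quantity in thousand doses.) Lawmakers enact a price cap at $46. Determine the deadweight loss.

Competitive equilibrium: 61.7 − 0.033Q = 33.2 + 0.07Q → Q* = 276.699, P* = 52.5689.
At the ceiling P = 46, quantity supplied = (46 − 33.2)/0.07 = 182.8571.
Willingness to pay at Q' = 182.8571: 61.7 − 0.033·182.8571 = 55.6657.
ΔQ = 276.699 − 182.8571 = 93.8419; wedge = 55.6657 − 46 = 9.6657.
Welfare loss = ½ × 93.8419 × 9.6657 = $453.52 thousand.

$453.52 thousand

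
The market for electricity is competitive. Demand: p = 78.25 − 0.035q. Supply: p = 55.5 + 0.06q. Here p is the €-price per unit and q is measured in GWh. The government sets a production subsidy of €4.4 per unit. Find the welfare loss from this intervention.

Competitive equilibrium: 78.25 − 0.035q = 55.5 + 0.06q → q* = 239.4737, p* = 69.8684.
The subsidy lowers effective supply by 4.4: p = 51.1 + 0.06q.
New quantity: 78.25 − 0.035q = 51.1 + 0.06q → q' = 285.7895.
Overproduction Δq = 285.7895 − 239.4737 = 46.3158; wedge = subsidy = 4.4.
DWL = ½ × 46.3158 × 4.4 = €101.89.

€101.89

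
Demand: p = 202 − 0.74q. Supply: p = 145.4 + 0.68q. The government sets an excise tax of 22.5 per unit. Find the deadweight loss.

Competitive equilibrium: 202 − 0.74q = 145.4 + 0.68q → q* = 39.8592, p* = 172.5042.
With the tax, the buyer price exceeds the seller price by 22.5: (202 − 0.74q) − (145.4 + 0.68q) = 22.5 → q' = 24.0141.
Δq = 39.8592 − 24.0141 = 15.8451; the wedge equals the tax, 22.5.
The triangle = ½ × 15.8451 × 22.5 = 178.26.

178.26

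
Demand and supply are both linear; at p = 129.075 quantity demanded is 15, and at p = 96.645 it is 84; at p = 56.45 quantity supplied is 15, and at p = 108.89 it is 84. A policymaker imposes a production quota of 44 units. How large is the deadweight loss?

Demand slope = (96.645 − 129.075)/(84 − 15) = −0.47, so p = 136.125 − 0.47q.
Supply slope = (108.89 − 56.45)/(84 − 15) = 0.76, so p = 45.05 + 0.76q.
Competitive equilibrium: 136.125 − 0.47q = 45.05 + 0.76q → q* = 74.0447, p* = 101.324.
At q = 44: demand price = 136.125 − 0.47·44 = 115.445; supply price = 45.05 + 0.76·44 = 78.49.
Δq = 74.0447 − 44 = 30.0447; wedge = 115.445 − 78.49 = 36.955.
The triangle = ½ × 30.0447 × 36.955 = 555.15.

555.15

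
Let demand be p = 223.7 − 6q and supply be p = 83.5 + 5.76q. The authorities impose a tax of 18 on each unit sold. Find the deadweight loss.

Competitive equilibrium: 223.7 − 6q = 83.5 + 5.76q → q* = 11.9218, p* = 152.1694.
With the tax, the buyer price exceeds the seller price by 18: (223.7 − 6q) − (83.5 + 5.76q) = 18 → q' = 10.3912.
Δq = 11.9218 − 10.3912 = 1.5306; the wedge equals the tax, 18.
Deadweight loss = ½ × 1.5306 × 18 = 13.78.

13.78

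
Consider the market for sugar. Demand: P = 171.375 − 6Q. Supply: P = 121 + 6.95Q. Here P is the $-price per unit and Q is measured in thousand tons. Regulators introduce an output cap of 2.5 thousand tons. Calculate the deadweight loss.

$12.51 thousand

Competitive equilibrium: 171.375 − 6Q = 121 + 6.95Q → Q* = 3.89, P* = 148.0352.
At Q = 2.5: demand price = 171.375 − 6·2.5 = 156.375; supply price = 121 + 6.95·2.5 = 138.375.
ΔQ = 3.89 − 2.5 = 1.39; wedge = 156.375 − 138.375 = 18.
Deadweight loss = ½ × 1.39 × 18 = $12.51 thousand.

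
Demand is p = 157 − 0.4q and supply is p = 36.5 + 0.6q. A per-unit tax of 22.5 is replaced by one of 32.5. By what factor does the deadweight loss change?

Competitive equilibrium: 157 − 0.4q = 36.5 + 0.6q → q* = 120.5, p* = 108.8.
For a per-unit tax t: Δq = t/1, so DWL = ½·t·(t/1) = t²/2.
At t = 22.5: DWL = 253.125. At t = 32.5: DWL = 528.125.
Ratio = (32.5/22.5)² = 2.086.

2.086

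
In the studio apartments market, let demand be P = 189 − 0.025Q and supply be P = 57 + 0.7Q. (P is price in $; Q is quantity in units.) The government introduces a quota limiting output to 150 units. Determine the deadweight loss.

$372.80

Competitive equilibrium: 189 − 0.025Q = 57 + 0.7Q → Q* = 182.069, P* = 184.4483.
At Q = 150: demand price = 189 − 0.025·150 = 185.25; supply price = 57 + 0.7·150 = 162.
ΔQ = 182.069 − 150 = 32.069; wedge = 185.25 − 162 = 23.25.
Deadweight loss = ½ × 32.069 × 23.25 = $372.80.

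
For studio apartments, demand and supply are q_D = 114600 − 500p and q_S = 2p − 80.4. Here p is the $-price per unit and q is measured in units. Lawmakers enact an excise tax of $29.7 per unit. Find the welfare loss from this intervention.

$878.58

In inverse form: demand p = 229.2 − 0.002q, supply p = 40.2 + 0.5q.
Competitive equilibrium: 229.2 − 0.002q = 40.2 + 0.5q → q* = 376.494, p* = 228.447.
With the tax, the buyer price exceeds the seller price by 29.7: (229.2 − 0.002q) − (40.2 + 0.5q) = 29.7 → q' = 317.3307.
Δq = 376.494 − 317.3307 = 59.1633; the wedge equals the tax, 29.7.
Welfare loss = ½ × 59.1633 × 29.7 = $878.58.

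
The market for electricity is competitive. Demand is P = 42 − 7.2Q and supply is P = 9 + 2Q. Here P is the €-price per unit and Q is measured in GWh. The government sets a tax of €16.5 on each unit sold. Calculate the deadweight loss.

Competitive equilibrium: 42 − 7.2Q = 9 + 2Q → Q* = 3.587, P* = 16.1739.
With the tax, the buyer price exceeds the seller price by 16.5: (42 − 7.2Q) − (9 + 2Q) = 16.5 → Q' = 1.7935.
ΔQ = 3.587 − 1.7935 = 1.7935; the wedge equals the tax, 16.5.
DWL = ½ × 1.7935 × 16.5 = €14.80.

€14.80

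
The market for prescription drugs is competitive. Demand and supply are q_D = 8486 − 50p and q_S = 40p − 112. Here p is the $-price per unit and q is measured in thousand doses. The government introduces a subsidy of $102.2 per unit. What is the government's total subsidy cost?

$611201.42 thousand

In inverse form: demand p = 169.72 − 0.02q, supply p = 2.8 + 0.025q.
Competitive equilibrium: 169.72 − 0.02q = 2.8 + 0.025q → q* = 3709.3333, p* = 95.5333.
The subsidy lowers effective supply by 102.2: p = 0.025q − 99.4.
New quantity: 169.72 − 0.02q = 0.025q − 99.4 → q' = 5980.4444.
Total subsidy cost = 102.2 × 5980.4444 = $611201.42 thousand.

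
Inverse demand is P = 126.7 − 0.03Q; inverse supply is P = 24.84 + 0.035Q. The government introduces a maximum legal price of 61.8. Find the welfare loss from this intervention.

Competitive equilibrium: 126.7 − 0.03Q = 24.84 + 0.035Q → Q* = 1567.0769, P* = 79.6877.
At the ceiling P = 61.8, quantity supplied = (61.8 − 24.84)/0.035 = 1056.
Willingness to pay at Q' = 1056: 126.7 − 0.03·1056 = 95.02.
ΔQ = 1567.0769 − 1056 = 511.0769; wedge = 95.02 − 61.8 = 33.22.
DWL = ½ × 511.0769 × 33.22 = 8488.99.

8488.99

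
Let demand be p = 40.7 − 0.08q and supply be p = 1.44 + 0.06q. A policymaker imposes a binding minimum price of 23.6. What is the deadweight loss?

311.22

Competitive equilibrium: 40.7 − 0.08q = 1.44 + 0.06q → q* = 280.4286, p* = 18.2657.
At the floor p = 23.6, quantity demanded = (40.7 − 23.6)/0.08 = 213.75.
Sellers' marginal cost at q' = 213.75: 1.44 + 0.06·213.75 = 14.265.
Δq = 280.4286 − 213.75 = 66.6786; wedge = 23.6 − 14.265 = 9.335.
The triangle = ½ × 66.6786 × 9.335 = 311.22.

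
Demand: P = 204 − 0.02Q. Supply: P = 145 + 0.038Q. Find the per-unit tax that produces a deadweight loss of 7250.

29

Competitive equilibrium: 204 − 0.02Q = 145 + 0.038Q → Q* = 1017.2414, P* = 183.6552.
A tax t gives ΔQ = t/0.058 and wedge t, so DWL = t²/0.116.
t²/0.116 = 7250 → t² = 841 → t = 29.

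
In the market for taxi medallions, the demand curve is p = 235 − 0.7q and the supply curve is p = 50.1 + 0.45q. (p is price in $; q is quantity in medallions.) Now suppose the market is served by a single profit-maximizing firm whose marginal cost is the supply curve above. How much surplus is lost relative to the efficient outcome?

Competitive equilibrium: 235 − 0.7q = 50.1 + 0.45q → q* = 160.7826, p* = 122.4522.
Marginal revenue: MR = 235 − 1.4q. Set MR = MC: 235 − 1.4q = 50.1 + 0.45q → q_m = 99.9459.
Price p_m = 235 − 0.7·99.9459 = 165.0379; MC(q_m) = 50.1 + 0.45·99.9459 = 95.0757.
Competitive q* = 160.7826, so Δq = 60.8367; wedge = 165.0379 − 95.0757 = 69.9622.
Deadweight loss = ½ × 60.8367 × 69.9622 = $2128.13.

$2128.13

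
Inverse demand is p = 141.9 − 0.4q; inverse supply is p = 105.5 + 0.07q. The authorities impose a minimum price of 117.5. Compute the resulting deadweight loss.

63.57

Competitive equilibrium: 141.9 − 0.4q = 105.5 + 0.07q → q* = 77.4468, p* = 110.9213.
At the floor p = 117.5, quantity demanded = (141.9 − 117.5)/0.4 = 61.
Sellers' marginal cost at q' = 61: 105.5 + 0.07·61 = 109.77.
Δq = 77.4468 − 61 = 16.4468; wedge = 117.5 − 109.77 = 7.73.
The triangle = ½ × 16.4468 × 7.73 = 63.57.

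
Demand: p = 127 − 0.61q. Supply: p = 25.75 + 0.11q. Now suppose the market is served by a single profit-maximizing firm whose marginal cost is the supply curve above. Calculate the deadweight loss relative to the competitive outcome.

1497.56

Competitive equilibrium: 127 − 0.61q = 25.75 + 0.11q → q* = 140.625, p* = 41.2188.
Marginal revenue: MR = 127 − 1.22q. Set MR = MC: 127 − 1.22q = 25.75 + 0.11q → q_m = 76.1278.
Price p_m = 127 − 0.61·76.1278 = 80.562; MC(q_m) = 25.75 + 0.11·76.1278 = 34.1241.
Competitive q* = 140.625, so Δq = 64.4972; wedge = 80.562 − 34.1241 = 46.4379.
Deadweight loss = ½ × 64.4972 × 46.4379 = 1497.56.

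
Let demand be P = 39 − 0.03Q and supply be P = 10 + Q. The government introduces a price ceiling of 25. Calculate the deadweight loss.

89.13

Competitive equilibrium: 39 − 0.03Q = 10 + Q → Q* = 28.1553, P* = 38.1553.
At the ceiling P = 25, quantity supplied = (25 − 10)/1 = 15.
Willingness to pay at Q' = 15: 39 − 0.03·15 = 38.55.
ΔQ = 28.1553 − 15 = 13.1553; wedge = 38.55 − 25 = 13.55.
The triangle = ½ × 13.1553 × 13.55 = 89.13.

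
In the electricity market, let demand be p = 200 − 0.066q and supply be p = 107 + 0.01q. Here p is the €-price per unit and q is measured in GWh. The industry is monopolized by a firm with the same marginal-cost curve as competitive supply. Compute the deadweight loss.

€12292.31

Competitive equilibrium: 200 − 0.066q = 107 + 0.01q → q* = 1223.68421, p* = 119.23684.
Marginal revenue: MR = 200 − 0.132q. Set MR = MC: 200 − 0.132q = 107 + 0.01q → q_m = 654.92958.
Price p_m = 200 − 0.066·654.92958 = 156.77465; MC(q_m) = 107 + 0.01·654.92958 = 113.5493.
Competitive q* = 1223.68421, so Δq = 568.75463; wedge = 156.77465 − 113.5493 = 43.22535.
Deadweight loss = ½ × 568.75463 × 43.22535 = €12292.31.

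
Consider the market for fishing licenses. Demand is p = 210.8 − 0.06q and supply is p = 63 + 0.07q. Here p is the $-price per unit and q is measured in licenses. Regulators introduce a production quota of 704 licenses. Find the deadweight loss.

Competitive equilibrium: 210.8 − 0.06q = 63 + 0.07q → q* = 1136.9231, p* = 142.5846.
At q = 704: demand price = 210.8 − 0.06·704 = 168.56; supply price = 63 + 0.07·704 = 112.28.
Δq = 1136.9231 − 704 = 432.9231; wedge = 168.56 − 112.28 = 56.28.
Deadweight loss = ½ × 432.9231 × 56.28 = $12182.46.

$12182.46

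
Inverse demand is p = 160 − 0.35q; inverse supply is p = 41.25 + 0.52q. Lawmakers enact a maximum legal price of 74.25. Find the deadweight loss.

2320.19

Competitive equilibrium: 160 − 0.35q = 41.25 + 0.52q → q* = 136.49425, p* = 112.22701.
At the ceiling p = 74.25, quantity supplied = (74.25 − 41.25)/0.52 = 63.46154.
Willingness to pay at q' = 63.46154: 160 − 0.35·63.46154 = 137.78846.
Δq = 136.49425 − 63.46154 = 73.03271; wedge = 137.78846 − 74.25 = 63.53846.
Welfare loss = ½ × 73.03271 × 63.53846 = 2320.19.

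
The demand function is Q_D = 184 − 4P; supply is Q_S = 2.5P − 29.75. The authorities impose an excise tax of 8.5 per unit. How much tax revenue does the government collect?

In inverse form: demand P = 46 − 0.25Q, supply P = 11.9 + 0.4Q.
Competitive equilibrium: 46 − 0.25Q = 11.9 + 0.4Q → Q* = 52.4615, P* = 32.8846.
With the tax, the buyer price exceeds the seller price by 8.5: (46 − 0.25Q) − (11.9 + 0.4Q) = 8.5 → Q' = 39.3846.
Tax revenue = 8.5 × 39.3846 = 334.77.

334.77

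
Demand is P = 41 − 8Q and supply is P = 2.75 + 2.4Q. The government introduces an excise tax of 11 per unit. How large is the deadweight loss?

5.82

Competitive equilibrium: 41 − 8Q = 2.75 + 2.4Q → Q* = 3.6779, P* = 11.5769.
With the tax, the buyer price exceeds the seller price by 11: (41 − 8Q) − (2.75 + 2.4Q) = 11 → Q' = 2.6202.
ΔQ = 3.6779 − 2.6202 = 1.0577; the wedge equals the tax, 11.
Welfare loss = ½ × 1.0577 × 11 = 5.82.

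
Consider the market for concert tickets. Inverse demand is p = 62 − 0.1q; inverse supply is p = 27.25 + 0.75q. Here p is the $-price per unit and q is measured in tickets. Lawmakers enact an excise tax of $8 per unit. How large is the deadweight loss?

Competitive equilibrium: 62 − 0.1q = 27.25 + 0.75q → q* = 40.8824, p* = 57.9118.
With the tax, the buyer price exceeds the seller price by 8: (62 − 0.1q) − (27.25 + 0.75q) = 8 → q' = 31.4706.
Δq = 40.8824 − 31.4706 = 9.4118; the wedge equals the tax, 8.
Deadweight loss = ½ × 9.4118 × 8 = $37.65.

$37.65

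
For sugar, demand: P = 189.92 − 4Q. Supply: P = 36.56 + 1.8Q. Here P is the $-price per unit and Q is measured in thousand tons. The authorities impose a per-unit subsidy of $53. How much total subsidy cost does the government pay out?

Competitive equilibrium: 189.92 − 4Q = 36.56 + 1.8Q → Q* = 26.4414, P* = 84.1545.
The subsidy lowers effective supply by 53: P = 1.8Q − 16.44.
New quantity: 189.92 − 4Q = 1.8Q − 16.44 → Q' = 35.5793.
Total subsidy cost = 53 × 35.5793 = $1885.70 thousand.

$1885.70 thousand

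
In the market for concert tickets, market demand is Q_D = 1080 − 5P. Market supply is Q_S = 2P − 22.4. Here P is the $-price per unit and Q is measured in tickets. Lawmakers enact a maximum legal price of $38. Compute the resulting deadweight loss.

$19987.57

In inverse form: demand P = 216 − 0.2Q, supply P = 11.2 + 0.5Q.
Competitive equilibrium: 216 − 0.2Q = 11.2 + 0.5Q → Q* = 292.5714, P* = 157.4857.
At the ceiling P = 38, quantity supplied = (38 − 11.2)/0.5 = 53.6.
Willingness to pay at Q' = 53.6: 216 − 0.2·53.6 = 205.28.
ΔQ = 292.5714 − 53.6 = 238.9714; wedge = 205.28 − 38 = 167.28.
The triangle = ½ × 238.9714 × 167.28 = $19987.57.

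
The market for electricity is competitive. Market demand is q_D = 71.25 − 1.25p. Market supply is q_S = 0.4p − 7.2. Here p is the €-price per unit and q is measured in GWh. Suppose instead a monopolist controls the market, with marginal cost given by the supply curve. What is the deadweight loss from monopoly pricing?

In inverse form: demand p = 57 − 0.8q, supply p = 18 + 2.5q.
Competitive equilibrium: 57 − 0.8q = 18 + 2.5q → q* = 11.8182, p* = 47.5455.
Marginal revenue: MR = 57 − 1.6q. Set MR = MC: 57 − 1.6q = 18 + 2.5q → q_m = 9.5122.
Price p_m = 57 − 0.8·9.5122 = 49.3902; MC(q_m) = 18 + 2.5·9.5122 = 41.7805.
Competitive q* = 11.8182, so Δq = 2.306; wedge = 49.3902 − 41.7805 = 7.6097.
The triangle = ½ × 2.306 × 7.6097 = €8.77.

€8.77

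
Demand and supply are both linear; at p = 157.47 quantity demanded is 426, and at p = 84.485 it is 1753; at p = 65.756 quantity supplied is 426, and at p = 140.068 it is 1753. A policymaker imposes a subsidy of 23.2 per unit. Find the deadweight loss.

2424.50

Demand slope = (84.485 − 157.47)/(1753 − 426) = −0.055, so p = 180.9 − 0.055q.
Supply slope = (140.068 − 65.756)/(1753 − 426) = 0.056, so p = 41.9 + 0.056q.
Competitive equilibrium: 180.9 − 0.055q = 41.9 + 0.056q → q* = 1252.2523, p* = 112.0261.
The subsidy lowers effective supply by 23.2: p = 18.7 + 0.056q.
New quantity: 180.9 − 0.055q = 18.7 + 0.056q → q' = 1461.2613.
Overproduction Δq = 1461.2613 − 1252.2523 = 209.009; wedge = subsidy = 23.2.
Welfare loss = ½ × 209.009 × 23.2 = 2424.50.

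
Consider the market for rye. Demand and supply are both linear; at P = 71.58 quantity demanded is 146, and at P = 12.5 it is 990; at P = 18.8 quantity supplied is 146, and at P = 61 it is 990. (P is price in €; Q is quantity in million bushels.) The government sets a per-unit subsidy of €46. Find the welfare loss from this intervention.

Demand slope = (12.5 − 71.58)/(990 − 146) = −0.07, so P = 81.8 − 0.07Q.
Supply slope = (61 − 18.8)/(990 − 146) = 0.05, so P = 11.5 + 0.05Q.
Competitive equilibrium: 81.8 − 0.07Q = 11.5 + 0.05Q → Q* = 585.8333, P* = 40.7917.
The subsidy lowers effective supply by 46: P = 0.05Q − 34.5.
New quantity: 81.8 − 0.07Q = 0.05Q − 34.5 → Q' = 969.1667.
Overproduction ΔQ = 969.1667 − 585.8333 = 383.3334; wedge = subsidy = 46.
Welfare loss = ½ × 383.3334 × 46 = €8816.67 million.

€8816.67 million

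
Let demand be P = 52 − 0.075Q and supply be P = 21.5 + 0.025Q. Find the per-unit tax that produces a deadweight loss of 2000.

20

Competitive equilibrium: 52 − 0.075Q = 21.5 + 0.025Q → Q* = 305, P* = 29.125.
A tax t gives ΔQ = t/0.1 and wedge t, so DWL = t²/0.2.
t²/0.2 = 2000 → t² = 400 → t = 20.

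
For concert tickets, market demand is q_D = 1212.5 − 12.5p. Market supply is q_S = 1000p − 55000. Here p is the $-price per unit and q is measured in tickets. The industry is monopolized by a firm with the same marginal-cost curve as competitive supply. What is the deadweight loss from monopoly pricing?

$2688.51

In inverse form: demand p = 97 − 0.08q, supply p = 55 + 0.001q.
Competitive equilibrium: 97 − 0.08q = 55 + 0.001q → q* = 518.51852, p* = 55.51852.
Marginal revenue: MR = 97 − 0.16q. Set MR = MC: 97 − 0.16q = 55 + 0.001q → q_m = 260.86957.
Price p_m = 97 − 0.08·260.86957 = 76.13043; MC(q_m) = 55 + 0.001·260.86957 = 55.26087.
Competitive q* = 518.51852, so Δq = 257.64895; wedge = 76.13043 − 55.26087 = 20.86956.
DWL = ½ × 257.64895 × 20.86956 = $2688.51.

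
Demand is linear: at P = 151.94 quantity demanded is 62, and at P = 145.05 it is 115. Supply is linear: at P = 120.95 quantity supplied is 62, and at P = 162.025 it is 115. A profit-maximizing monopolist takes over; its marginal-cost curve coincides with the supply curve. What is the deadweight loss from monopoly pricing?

66.12

Demand slope = (145.05 − 151.94)/(115 − 62) = −0.13, so P = 160 − 0.13Q.
Supply slope = (162.025 − 120.95)/(115 − 62) = 0.775, so P = 72.9 + 0.775Q.
Competitive equilibrium: 160 − 0.13Q = 72.9 + 0.775Q → Q* = 96.2431, P* = 147.4884.
Marginal revenue: MR = 160 − 0.26Q. Set MR = MC: 160 − 0.26Q = 72.9 + 0.775Q → Q_m = 84.1546.
Price P_m = 160 − 0.13·84.1546 = 149.0599; MC(Q_m) = 72.9 + 0.775·84.1546 = 138.1198.
Competitive Q* = 96.2431, so ΔQ = 12.0885; wedge = 149.0599 − 138.1198 = 10.9401.
Welfare loss = ½ × 12.0885 × 10.9401 = 66.12.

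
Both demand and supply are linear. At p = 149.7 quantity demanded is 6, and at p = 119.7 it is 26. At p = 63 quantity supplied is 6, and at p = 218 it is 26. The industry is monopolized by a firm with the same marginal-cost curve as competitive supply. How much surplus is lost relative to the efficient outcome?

Demand slope = (119.7 − 149.7)/(26 − 6) = −1.5, so p = 158.7 − 1.5q.
Supply slope = (218 − 63)/(26 − 6) = 7.75, so p = 16.5 + 7.75q.
Competitive equilibrium: 158.7 − 1.5q = 16.5 + 7.75q → q* = 15.373, p* = 135.6405.
Marginal revenue: MR = 158.7 − 3q. Set MR = MC: 158.7 − 3q = 16.5 + 7.75q → q_m = 13.2279.
Price p_m = 158.7 − 1.5·13.2279 = 138.8582; MC(q_m) = 16.5 + 7.75·13.2279 = 119.0162.
Competitive q* = 15.373, so Δq = 2.1451; wedge = 138.8582 − 119.0162 = 19.842.
Welfare loss = ½ × 2.1451 × 19.842 = 21.28.

21.28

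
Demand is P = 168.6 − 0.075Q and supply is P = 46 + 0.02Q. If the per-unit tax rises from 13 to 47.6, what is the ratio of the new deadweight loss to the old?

13.407

Competitive equilibrium: 168.6 − 0.075Q = 46 + 0.02Q → Q* = 1290.5263, P* = 71.8105.
For a per-unit tax t: ΔQ = t/0.095, so DWL = ½·t·(t/0.095) = t²/0.19.
At t = 13: DWL = 889.474. At t = 47.6: DWL = 11925.053.
Ratio = (47.6/13)² = 13.407.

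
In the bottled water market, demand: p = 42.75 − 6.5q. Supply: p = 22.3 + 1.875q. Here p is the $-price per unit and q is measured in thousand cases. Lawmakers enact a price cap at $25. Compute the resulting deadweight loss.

$4.20 thousand

Competitive equilibrium: 42.75 − 6.5q = 22.3 + 1.875q → q* = 2.4418, p* = 26.8784.
At the ceiling p = 25, quantity supplied = (25 − 22.3)/1.875 = 1.44.
Willingness to pay at q' = 1.44: 42.75 − 6.5·1.44 = 33.39.
Δq = 2.4418 − 1.44 = 1.0018; wedge = 33.39 − 25 = 8.39.
The triangle = ½ × 1.0018 × 8.39 = $4.20 thousand.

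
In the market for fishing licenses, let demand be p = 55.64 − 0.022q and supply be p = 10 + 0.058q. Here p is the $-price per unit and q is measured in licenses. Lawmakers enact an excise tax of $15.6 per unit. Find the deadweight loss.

Competitive equilibrium: 55.64 − 0.022q = 10 + 0.058q → q* = 570.5, p* = 43.089.
With the tax, the buyer price exceeds the seller price by 15.6: (55.64 − 0.022q) − (10 + 0.058q) = 15.6 → q' = 375.5.
Δq = 570.5 − 375.5 = 195; the wedge equals the tax, 15.6.
Welfare loss = ½ × 195 × 15.6 = $1521.

$1521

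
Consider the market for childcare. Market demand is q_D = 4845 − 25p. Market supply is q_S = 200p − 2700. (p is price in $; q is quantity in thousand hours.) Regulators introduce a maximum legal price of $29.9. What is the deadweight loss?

In inverse form: demand p = 193.8 − 0.04q, supply p = 13.5 + 0.005q.
Competitive equilibrium: 193.8 − 0.04q = 13.5 + 0.005q → q* = 4006.6667, p* = 33.5333.
At the ceiling p = 29.9, quantity supplied = (29.9 − 13.5)/0.005 = 3280.
Willingness to pay at q' = 3280: 193.8 − 0.04·3280 = 62.6.
Δq = 4006.6667 − 3280 = 726.6667; wedge = 62.6 − 29.9 = 32.7.
DWL = ½ × 726.6667 × 32.7 = $11881 thousand.

$11881 thousand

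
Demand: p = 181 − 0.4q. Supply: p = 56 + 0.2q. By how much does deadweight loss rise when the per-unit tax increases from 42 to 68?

2383.33

Competitive equilibrium: 181 − 0.4q = 56 + 0.2q → q* = 208.3333, p* = 97.6667.
For a per-unit tax t: Δq = t/0.6, so DWL = ½·t·(t/0.6) = t²/1.2.
At t = 42: DWL = 1470. At t = 68: DWL = 3853.333.
Increase = 3853.333 − 1470 = 2383.33.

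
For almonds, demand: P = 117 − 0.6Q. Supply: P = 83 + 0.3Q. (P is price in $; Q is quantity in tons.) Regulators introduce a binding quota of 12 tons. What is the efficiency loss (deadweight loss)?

$299.02

Competitive equilibrium: 117 − 0.6Q = 83 + 0.3Q → Q* = 37.7778, P* = 94.3333.
At Q = 12: demand price = 117 − 0.6·12 = 109.8; supply price = 83 + 0.3·12 = 86.6.
ΔQ = 37.7778 − 12 = 25.7778; wedge = 109.8 − 86.6 = 23.2.
Welfare loss = ½ × 25.7778 × 23.2 = $299.02.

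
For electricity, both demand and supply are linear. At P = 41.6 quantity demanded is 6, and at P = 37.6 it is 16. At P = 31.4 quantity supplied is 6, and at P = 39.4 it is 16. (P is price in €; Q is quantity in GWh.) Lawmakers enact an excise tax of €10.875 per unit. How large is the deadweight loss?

Demand slope = (37.6 − 41.6)/(16 − 6) = −0.4, so P = 44 − 0.4Q.
Supply slope = (39.4 − 31.4)/(16 − 6) = 0.8, so P = 26.6 + 0.8Q.
Competitive equilibrium: 44 − 0.4Q = 26.6 + 0.8Q → Q* = 14.5, P* = 38.2.
With the tax, the buyer price exceeds the seller price by 10.875: (44 − 0.4Q) − (26.6 + 0.8Q) = 10.875 → Q' = 5.4375.
ΔQ = 14.5 − 5.4375 = 9.0625; the wedge equals the tax, 10.875.
Deadweight loss = ½ × 9.0625 × 10.875 = €49.28.

€49.28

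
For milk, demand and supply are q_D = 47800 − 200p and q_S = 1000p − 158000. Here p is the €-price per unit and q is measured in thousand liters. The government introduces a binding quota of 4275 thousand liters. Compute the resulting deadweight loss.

€255301.875 thousand

In inverse form: demand p = 239 − 0.005q, supply p = 158 + 0.001q.
Competitive equilibrium: 239 − 0.005q = 158 + 0.001q → q* = 13500, p* = 171.5.
At q = 4275: demand price = 239 − 0.005·4275 = 217.625; supply price = 158 + 0.001·4275 = 162.275.
Δq = 13500 − 4275 = 9225; wedge = 217.625 − 162.275 = 55.35.
The triangle = ½ × 9225 × 55.35 = €255301.875 thousand.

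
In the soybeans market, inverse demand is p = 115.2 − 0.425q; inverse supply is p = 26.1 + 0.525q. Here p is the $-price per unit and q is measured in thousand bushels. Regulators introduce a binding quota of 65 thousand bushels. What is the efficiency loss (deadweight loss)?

$393.70 thousand

Competitive equilibrium: 115.2 − 0.425q = 26.1 + 0.525q → q* = 93.7895, p* = 75.3395.
At q = 65: demand price = 115.2 − 0.425·65 = 87.575; supply price = 26.1 + 0.525·65 = 60.225.
Δq = 93.7895 − 65 = 28.7895; wedge = 87.575 − 60.225 = 27.35.
The triangle = ½ × 28.7895 × 27.35 = $393.70 thousand.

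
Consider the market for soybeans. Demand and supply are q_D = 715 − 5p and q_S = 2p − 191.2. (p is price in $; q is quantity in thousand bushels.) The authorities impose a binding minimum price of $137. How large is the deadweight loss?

In inverse form: demand p = 143 − 0.2q, supply p = 95.6 + 0.5q.
Competitive equilibrium: 143 − 0.2q = 95.6 + 0.5q → q* = 67.7143, p* = 129.4571.
At the floor p = 137, quantity demanded = (143 − 137)/0.2 = 30.
Sellers' marginal cost at q' = 30: 95.6 + 0.5·30 = 110.6.
Δq = 67.7143 − 30 = 37.7143; wedge = 137 − 110.6 = 26.4.
Welfare loss = ½ × 37.7143 × 26.4 = $497.83 thousand.

$497.83 thousand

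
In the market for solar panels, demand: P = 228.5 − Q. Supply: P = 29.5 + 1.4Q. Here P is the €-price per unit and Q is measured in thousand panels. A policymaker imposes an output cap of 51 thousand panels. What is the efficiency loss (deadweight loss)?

Competitive equilibrium: 228.5 − Q = 29.5 + 1.4Q → Q* = 82.9167, P* = 145.5833.
At Q = 51: demand price = 228.5 − 1·51 = 177.5; supply price = 29.5 + 1.4·51 = 100.9.
ΔQ = 82.9167 − 51 = 31.9167; wedge = 177.5 − 100.9 = 76.6.
DWL = ½ × 31.9167 × 76.6 = €1222.41 thousand.

€1222.41 thousand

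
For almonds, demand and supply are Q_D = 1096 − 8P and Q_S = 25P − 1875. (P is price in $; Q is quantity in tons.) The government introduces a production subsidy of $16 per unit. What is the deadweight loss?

In inverse form: demand P = 137 − 0.125Q, supply P = 75 + 0.04Q.
Competitive equilibrium: 137 − 0.125Q = 75 + 0.04Q → Q* = 375.7576, P* = 90.0303.
The subsidy lowers effective supply by 16: P = 59 + 0.04Q.
New quantity: 137 − 0.125Q = 59 + 0.04Q → Q' = 472.7273.
Overproduction ΔQ = 472.7273 − 375.7576 = 96.9697; wedge = subsidy = 16.
Deadweight loss = ½ × 96.9697 × 16 = $775.76.

$775.76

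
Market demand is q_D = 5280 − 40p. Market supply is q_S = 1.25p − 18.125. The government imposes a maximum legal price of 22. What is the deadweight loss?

7302.12

In inverse form: demand p = 132 − 0.025q, supply p = 14.5 + 0.8q.
Competitive equilibrium: 132 − 0.025q = 14.5 + 0.8q → q* = 142.42424, p* = 128.43939.
At the ceiling p = 22, quantity supplied = (22 − 14.5)/0.8 = 9.375.
Willingness to pay at q' = 9.375: 132 − 0.025·9.375 = 131.76563.
Δq = 142.42424 − 9.375 = 133.04924; wedge = 131.76563 − 22 = 109.76563.
Welfare loss = ½ × 133.04924 × 109.76563 = 7302.12.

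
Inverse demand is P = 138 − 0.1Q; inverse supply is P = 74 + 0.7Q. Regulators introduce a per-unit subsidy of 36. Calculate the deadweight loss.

Competitive equilibrium: 138 − 0.1Q = 74 + 0.7Q → Q* = 80, P* = 130.
The subsidy lowers effective supply by 36: P = 38 + 0.7Q.
New quantity: 138 − 0.1Q = 38 + 0.7Q → Q' = 125.
Overproduction ΔQ = 125 − 80 = 45; wedge = subsidy = 36.
DWL = ½ × 45 × 36 = 810.

810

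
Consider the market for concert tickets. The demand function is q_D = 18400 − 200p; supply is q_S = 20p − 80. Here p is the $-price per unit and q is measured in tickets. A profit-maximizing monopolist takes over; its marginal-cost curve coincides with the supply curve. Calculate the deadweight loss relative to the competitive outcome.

$488.89

In inverse form: demand p = 92 − 0.005q, supply p = 4 + 0.05q.
Competitive equilibrium: 92 − 0.005q = 4 + 0.05q → q* = 1600, p* = 84.
Marginal revenue: MR = 92 − 0.01q. Set MR = MC: 92 − 0.01q = 4 + 0.05q → q_m = 1466.6667.
Price p_m = 92 − 0.005·1466.6667 = 84.6667; MC(q_m) = 4 + 0.05·1466.6667 = 77.3333.
Competitive q* = 1600, so Δq = 133.3333; wedge = 84.6667 − 77.3333 = 7.3334.
Welfare loss = ½ × 133.3333 × 7.3334 = $488.89.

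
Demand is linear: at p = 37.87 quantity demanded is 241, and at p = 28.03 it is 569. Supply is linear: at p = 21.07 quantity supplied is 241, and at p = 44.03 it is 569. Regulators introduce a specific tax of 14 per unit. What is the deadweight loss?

980

Demand slope = (28.03 − 37.87)/(569 − 241) = −0.03, so p = 45.1 − 0.03q.
Supply slope = (44.03 − 21.07)/(569 − 241) = 0.07, so p = 4.2 + 0.07q.
Competitive equilibrium: 45.1 − 0.03q = 4.2 + 0.07q → q* = 409, p* = 32.83.
With the tax, the buyer price exceeds the seller price by 14: (45.1 − 0.03q) − (4.2 + 0.07q) = 14 → q' = 269.
Δq = 409 − 269 = 140; the wedge equals the tax, 14.
The triangle = ½ × 140 × 14 = 980.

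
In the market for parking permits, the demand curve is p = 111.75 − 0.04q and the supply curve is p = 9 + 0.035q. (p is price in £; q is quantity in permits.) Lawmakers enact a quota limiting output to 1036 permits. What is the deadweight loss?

Competitive equilibrium: 111.75 − 0.04q = 9 + 0.035q → q* = 1370, p* = 56.95.
At q = 1036: demand price = 111.75 − 0.04·1036 = 70.31; supply price = 9 + 0.035·1036 = 45.26.
Δq = 1370 − 1036 = 334; wedge = 70.31 − 45.26 = 25.05.
The triangle = ½ × 334 × 25.05 = £4183.35.

£4183.35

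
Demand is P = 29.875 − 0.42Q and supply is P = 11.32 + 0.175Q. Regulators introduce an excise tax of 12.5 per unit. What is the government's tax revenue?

Competitive equilibrium: 29.875 − 0.42Q = 11.32 + 0.175Q → Q* = 31.1849, P* = 16.7774.
With the tax, the buyer price exceeds the seller price by 12.5: (29.875 − 0.42Q) − (11.32 + 0.175Q) = 12.5 → Q' = 10.1765.
Tax revenue = 12.5 × 10.1765 = 127.21.

127.21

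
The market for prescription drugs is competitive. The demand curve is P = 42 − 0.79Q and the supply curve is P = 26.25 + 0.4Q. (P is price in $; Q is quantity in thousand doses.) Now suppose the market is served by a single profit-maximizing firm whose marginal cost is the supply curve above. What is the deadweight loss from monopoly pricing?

$16.59 thousand

Competitive equilibrium: 42 − 0.79Q = 26.25 + 0.4Q → Q* = 13.2353, P* = 31.5441.
Marginal revenue: MR = 42 − 1.58Q. Set MR = MC: 42 − 1.58Q = 26.25 + 0.4Q → Q_m = 7.9545.
Price P_m = 42 − 0.79·7.9545 = 35.7159; MC(Q_m) = 26.25 + 0.4·7.9545 = 29.4318.
Competitive Q* = 13.2353, so ΔQ = 5.2808; wedge = 35.7159 − 29.4318 = 6.2841.
The triangle = ½ × 5.2808 × 6.2841 = $16.59 thousand.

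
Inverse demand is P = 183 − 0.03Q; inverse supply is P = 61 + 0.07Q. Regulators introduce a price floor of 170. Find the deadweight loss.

Competitive equilibrium: 183 − 0.03Q = 61 + 0.07Q → Q* = 1220, P* = 146.4.
At the floor P = 170, quantity demanded = (183 − 170)/0.03 = 433.33333.
Sellers' marginal cost at Q' = 433.33333: 61 + 0.07·433.33333 = 91.33333.
ΔQ = 1220 − 433.33333 = 786.66667; wedge = 170 − 91.33333 = 78.66667.
The triangle = ½ × 786.66667 × 78.66667 = 30942.22.

30942.22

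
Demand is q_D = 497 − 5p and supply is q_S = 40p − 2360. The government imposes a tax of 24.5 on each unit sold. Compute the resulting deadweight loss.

1333.89

In inverse form: demand p = 99.4 − 0.2q, supply p = 59 + 0.025q.
Competitive equilibrium: 99.4 − 0.2q = 59 + 0.025q → q* = 179.5556, p* = 63.4889.
With the tax, the buyer price exceeds the seller price by 24.5: (99.4 − 0.2q) − (59 + 0.025q) = 24.5 → q' = 70.6667.
Δq = 179.5556 − 70.6667 = 108.8889; the wedge equals the tax, 24.5.
DWL = ½ × 108.8889 × 24.5 = 1333.89.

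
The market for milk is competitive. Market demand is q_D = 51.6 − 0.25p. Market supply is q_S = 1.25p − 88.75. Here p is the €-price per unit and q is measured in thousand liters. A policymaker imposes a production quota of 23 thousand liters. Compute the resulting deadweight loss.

In inverse form: demand p = 206.4 − 4q, supply p = 71 + 0.8q.
Competitive equilibrium: 206.4 − 4q = 71 + 0.8q → q* = 28.2083, p* = 93.5667.
At q = 23: demand price = 206.4 − 4·23 = 114.4; supply price = 71 + 0.8·23 = 89.4.
Δq = 28.2083 − 23 = 5.2083; wedge = 114.4 − 89.4 = 25.
The triangle = ½ × 5.2083 × 25 = €65.10 thousand.

€65.10 thousand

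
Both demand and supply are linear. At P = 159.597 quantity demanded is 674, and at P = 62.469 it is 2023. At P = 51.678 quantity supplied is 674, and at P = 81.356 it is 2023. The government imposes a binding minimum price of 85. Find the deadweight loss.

Demand slope = (62.469 − 159.597)/(2023 − 674) = −0.072, so P = 208.125 − 0.072Q.
Supply slope = (81.356 − 51.678)/(2023 − 674) = 0.022, so P = 36.85 + 0.022Q.
Competitive equilibrium: 208.125 − 0.072Q = 36.85 + 0.022Q → Q* = 1822.0745, P* = 76.9356.
At the floor P = 85, quantity demanded = (208.125 − 85)/0.072 = 1710.0694.
Sellers' marginal cost at Q' = 1710.0694: 36.85 + 0.022·1710.0694 = 74.4715.
ΔQ = 1822.0745 − 1710.0694 = 112.0051; wedge = 85 − 74.4715 = 10.5285.
Welfare loss = ½ × 112.0051 × 10.5285 = 589.62.

589.62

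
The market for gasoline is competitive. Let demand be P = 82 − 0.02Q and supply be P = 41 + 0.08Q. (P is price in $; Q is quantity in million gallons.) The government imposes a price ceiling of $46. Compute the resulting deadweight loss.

Competitive equilibrium: 82 − 0.02Q = 41 + 0.08Q → Q* = 410, P* = 73.8.
At the ceiling P = 46, quantity supplied = (46 − 41)/0.08 = 62.5.
Willingness to pay at Q' = 62.5: 82 − 0.02·62.5 = 80.75.
ΔQ = 410 − 62.5 = 347.5; wedge = 80.75 − 46 = 34.75.
Welfare loss = ½ × 347.5 × 34.75 = $6037.81 million.

$6037.81 million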